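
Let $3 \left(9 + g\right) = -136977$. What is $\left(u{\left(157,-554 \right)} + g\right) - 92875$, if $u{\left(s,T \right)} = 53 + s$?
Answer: $-138333$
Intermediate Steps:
$g = -45668$ ($g = -9 + \frac{1}{3} \left(-136977\right) = -9 - 45659 = -45668$)
$\left(u{\left(157,-554 \right)} + g\right) - 92875 = \left(\left(53 + 157\right) - 45668\right) - 92875 = \left(210 - 45668\right) - 92875 = -45458 - 92875 = -138333$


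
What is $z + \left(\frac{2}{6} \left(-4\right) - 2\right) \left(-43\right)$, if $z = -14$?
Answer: $\frac{388}{3} \approx 129.33$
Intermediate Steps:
$z + \left(\frac{2}{6} \left(-4\right) - 2\right) \left(-43\right) = -14 + \left(\frac{2}{6} \left(-4\right) - 2\right) \left(-43\right) = -14 + \left(2 \cdot \frac{1}{6} \left(-4\right) - 2\right) \left(-43\right) = -14 + \left(\frac{1}{3} \left(-4\right) - 2\right) \left(-43\right) = -14 + \left(- \frac{4}{3} - 2\right) \left(-43\right) = -14 - - \frac{430}{3} = -14 + \frac{430}{3} = \frac{388}{3}$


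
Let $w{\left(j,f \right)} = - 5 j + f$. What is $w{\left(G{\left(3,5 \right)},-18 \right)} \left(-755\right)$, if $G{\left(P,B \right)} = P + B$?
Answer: $43790$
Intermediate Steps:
$G{\left(P,B \right)} = B + P$
$w{\left(j,f \right)} = f - 5 j$
$w{\left(G{\left(3,5 \right)},-18 \right)} \left(-755\right) = \left(-18 - 5 \left(5 + 3\right)\right) \left(-755\right) = \left(-18 - 40\right) \left(-755\right) = \left(-58\right) \left(-755\right) = 43790$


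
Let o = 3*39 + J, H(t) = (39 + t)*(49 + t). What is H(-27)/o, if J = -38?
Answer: 264/79 ≈ 3.3418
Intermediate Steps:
o = 79 (o = 3*39 - 38 = 117 - 38 = 79)
H(-27)/o = (1911 + (-27)**2 + 88*(-27))/79 = (1911 + 729 - 2376)*(1/79) = 264*(1/79) = 264/79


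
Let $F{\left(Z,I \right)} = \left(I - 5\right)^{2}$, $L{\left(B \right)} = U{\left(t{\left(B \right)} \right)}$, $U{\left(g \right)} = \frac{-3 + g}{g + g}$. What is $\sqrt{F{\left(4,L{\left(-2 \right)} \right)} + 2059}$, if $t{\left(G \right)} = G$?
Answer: $\frac{\sqrt{33169}}{4} \approx 45.531$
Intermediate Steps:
$U{\left(g \right)} = \frac{-3 + g}{2 g}$
$L{\left(B \right)} = \frac{-3 + B}{2 B}$
$F{\left(Z,I \right)} = \left(-5 + I\right)^{2}$
$\sqrt{F{\left(4,L{\left(-2 \right)} \right)} + 2059} = \sqrt{\left(-5 + \frac{-3 - 2}{2 \left(-2\right)}\right)^{2} + 2059} = \sqrt{\left(-5 + \frac{1}{2} \left(- \frac{1}{2}\right) \left(-5\right)\right)^{2} + 2059} = \sqrt{\left(-5 + \frac{5}{4}\right)^{2} + 2059} = \sqrt{\left(- \frac{15}{4}\right)^{2} + 2059} = \sqrt{\frac{225}{16} + 2059} = \sqrt{\frac{33169}{16}} = \frac{\sqrt{33169}}{4}$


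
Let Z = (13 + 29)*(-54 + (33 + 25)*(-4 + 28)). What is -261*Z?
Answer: -14667156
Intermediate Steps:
Z = 56196 (Z = 42*(-54 + 58*24) = 42*(-54 + 1392) = 42*1338 = 56196)
-261*Z = -261*56196 = -14667156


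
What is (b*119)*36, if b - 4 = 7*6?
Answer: 197064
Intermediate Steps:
b = 46 (b = 4 + 7*6 = 4 + 42 = 46)
(b*119)*36 = (46*119)*36 = 5474*36 = 197064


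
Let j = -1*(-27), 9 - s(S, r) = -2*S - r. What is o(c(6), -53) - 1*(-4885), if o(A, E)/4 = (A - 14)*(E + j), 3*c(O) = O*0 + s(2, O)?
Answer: 17047/3 ≈ 5682.3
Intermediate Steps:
s(S, r) = 9 + r + 2*S (s(S, r) = 9 - (-2*S - r) = 9 - (-r - 2*S) = 9 + (r + 2*S) = 9 + r + 2*S)
j = 27
c(O) = 13/3 + O/3 (c(O) = (O*0 + (9 + O + 2*2))/3 = (0 + (9 + O + 4))/3 = (0 + (13 + O))/3 = (13 + O)/3 = 13/3 + O/3)
o(A, E) = 4*(-14 + A)*(27 + E) (o(A, E) = 4*((A - 14)*(E + 27)) = 4*((-14 + A)*(27 + E)) = 4*(-14 + A)*(27 + E))
o(c(6), -53) - 1*(-4885) = (-1512 - 56*(-53) + 108*(13/3 + (1/3)*6) + 4*(13/3 + (1/3)*6)*(-53)) - 1*(-4885) = (-1512 + 2968 + 108*(13/3 + 2) + 4*(13/3 + 2)*(-53)) + 4885 = (-1512 + 2968 + 108*(19/3) + 4*(19/3)*(-53)) + 4885 = (-1512 + 2968 + 684 - 4028/3) + 4885 = 2392/3 + 4885 = 17047/3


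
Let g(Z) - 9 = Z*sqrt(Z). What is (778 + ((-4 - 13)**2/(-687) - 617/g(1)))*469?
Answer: 2306584679/6870 ≈ 3.3575e+5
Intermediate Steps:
g(Z) = 9 + Z**(3/2) (g(Z) = 9 + Z*sqrt(Z) = 9 + Z**(3/2))
(778 + ((-4 - 13)**2/(-687) - 617/g(1)))*469 = (778 + ((-4 - 13)**2/(-687) - 617/(9 + 1**(3/2))))*469 = (778 + ((-17)**2*(-1/687) - 617/(9 + 1)))*469 = (778 + (289*(-1/687) - 617/10))*469 = (778 + (-289/687 - 617*1/10))*469 = (778 + (-289/687 - 617/10))*469 = (778 - 426769/6870)*469 = (4918091/6870)*469 = 2306584679/6870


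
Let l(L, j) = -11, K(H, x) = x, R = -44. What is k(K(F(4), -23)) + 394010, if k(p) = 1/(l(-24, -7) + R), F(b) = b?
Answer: 21670549/55 ≈ 3.9401e+5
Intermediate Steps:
k(p) = -1/55 (k(p) = 1/(-11 - 44) = 1/(-55) = -1/55)
k(K(F(4), -23)) + 394010 = -1/55 + 394010 = 21670549/55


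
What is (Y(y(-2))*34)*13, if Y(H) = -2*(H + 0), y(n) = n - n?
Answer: 0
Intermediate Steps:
y(n) = 0
Y(H) = -2*H
(Y(y(-2))*34)*13 = (-2*0*34)*13 = (0*34)*13 = 0*13 = 0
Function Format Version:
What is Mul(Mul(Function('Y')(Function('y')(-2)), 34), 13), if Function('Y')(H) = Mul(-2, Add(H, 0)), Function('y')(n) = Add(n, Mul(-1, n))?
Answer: 0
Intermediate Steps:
Function('y')(n) = 0
Function('Y')(H) = Mul(-2, H)
Mul(Mul(Function('Y')(Function('y')(-2)), 34), 13) = Mul(Mul(Mul(-2, 0), 34), 13) = Mul(Mul(0, 34), 13) = Mul(0, 13) = 0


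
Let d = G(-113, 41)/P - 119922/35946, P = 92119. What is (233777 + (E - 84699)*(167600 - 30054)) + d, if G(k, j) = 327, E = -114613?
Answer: -15129558092345343571/551884929 ≈ -2.7414e+10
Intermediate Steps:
d = -1839223396/551884929 (d = 327/92119 - 119922/35946 = 327*(1/92119) - 119922*1/35946 = 327/92119 - 19987/5991 = -1839223396/551884929 ≈ -3.3326)
(233777 + (E - 84699)*(167600 - 30054)) + d = (233777 + (-114613 - 84699)*(167600 - 30054)) - 1839223396/551884929 = (233777 - 199312*137546) - 1839223396/551884929 = (233777 - 27414568352) - 1839223396/551884929 = -27414334575 - 1839223396/551884929 = -15129558092345343571/551884929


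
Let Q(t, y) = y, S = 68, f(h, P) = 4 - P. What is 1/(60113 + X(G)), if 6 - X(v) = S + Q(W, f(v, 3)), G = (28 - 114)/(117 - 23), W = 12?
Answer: 1/60050 ≈ 1.6653e-5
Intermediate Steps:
G = -43/47 (G = -86/94 = -86*1/94 = -43/47 ≈ -0.91489)
X(v) = -63 (X(v) = 6 - (68 + (4 - 1*3)) = 6 - (68 + (4 - 3)) = 6 - (68 + 1) = 6 - 1*69 = 6 - 69 = -63)
1/(60113 + X(G)) = 1/(60113 - 63) = 1/60050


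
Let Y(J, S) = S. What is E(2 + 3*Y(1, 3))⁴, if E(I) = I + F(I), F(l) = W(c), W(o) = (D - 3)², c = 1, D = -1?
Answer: 531441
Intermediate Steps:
W(o) = 16 (W(o) = (-1 - 3)² = (-4)² = 16)
F(l) = 16
E(I) = 16 + I (E(I) = I + 16 = 16 + I)
E(2 + 3*Y(1, 3))⁴ = (16 + (2 + 3*3))⁴ = (16 + (2 + 9))⁴ = (16 + 11)⁴ = 27⁴ = 531441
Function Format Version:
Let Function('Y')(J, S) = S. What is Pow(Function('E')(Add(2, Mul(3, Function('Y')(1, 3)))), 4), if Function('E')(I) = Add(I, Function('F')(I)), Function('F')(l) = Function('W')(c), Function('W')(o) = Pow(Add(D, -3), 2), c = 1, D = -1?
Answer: 531441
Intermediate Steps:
Function('W')(o) = 16 (Function('W')(o) = Pow(Add(-1, -3), 2) = Pow(-4, 2) = 16)
Function('F')(l) = 16
Function('E')(I) = Add(16, I) (Function('E')(I) = Add(I, 16) = Add(16, I))
Pow(Function('E')(Add(2, Mul(3, Function('Y')(1, 3)))), 4) = Pow(Add(16, Add(2, Mul(3, 3))), 4) = Pow(Add(16, Add(2, 9)), 4) = Pow(Add(16, 11), 4) = Pow(27, 4) = 531441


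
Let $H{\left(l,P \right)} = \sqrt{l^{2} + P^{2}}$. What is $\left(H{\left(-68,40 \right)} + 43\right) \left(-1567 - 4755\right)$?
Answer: $-271846 - 25288 \sqrt{389} \approx -7.706 \cdot 10^{5}$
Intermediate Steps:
$H{\left(l,P \right)} = \sqrt{P^{2} + l^{2}}$
$\left(H{\left(-68,40 \right)} + 43\right) \left(-1567 - 4755\right) = \left(\sqrt{40^{2} + \left(-68\right)^{2}} + 43\right) \left(-1567 - 4755\right) = \left(\sqrt{1600 + 4624} + 43\right) \left(-6322\right) = \left(\sqrt{6224} + 43\right) \left(-6322\right) = \left(4 \sqrt{389} + 43\right) \left(-6322\right) = \left(43 + 4 \sqrt{389}\right) \left(-6322\right) = -271846 - 25288 \sqrt{389}$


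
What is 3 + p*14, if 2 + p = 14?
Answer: 171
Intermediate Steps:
p = 12 (p = -2 + 14 = 12)
3 + p*14 = 3 + 12*14 = 3 + 168 = 171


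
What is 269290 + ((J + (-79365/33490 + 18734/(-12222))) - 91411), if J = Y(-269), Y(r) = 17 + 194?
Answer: 7289327176951/40931478 ≈ 1.7809e+5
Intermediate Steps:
Y(r) = 211
J = 211
269290 + ((J + (-79365/33490 + 18734/(-12222))) - 91411) = 269290 + ((211 + (-79365/33490 + 18734/(-12222))) - 91411) = 269290 + ((211 + (-79365*1/33490 + 18734*(-1/12222))) - 91411) = 269290 + ((211 + (-15873/6698 - 9367/6111)) - 91411) = 269290 + ((211 - 159740069/40931478) - 91411) = 269290 + (8476801789/40931478 - 91411) = 269290 - 3733110533669/40931478 = 7289327176951/40931478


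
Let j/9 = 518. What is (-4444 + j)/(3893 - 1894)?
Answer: 218/1999 ≈ 0.10905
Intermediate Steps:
j = 4662 (j = 9*518 = 4662)
(-4444 + j)/(3893 - 1894) = (-4444 + 4662)/(3893 - 1894) = 218/1999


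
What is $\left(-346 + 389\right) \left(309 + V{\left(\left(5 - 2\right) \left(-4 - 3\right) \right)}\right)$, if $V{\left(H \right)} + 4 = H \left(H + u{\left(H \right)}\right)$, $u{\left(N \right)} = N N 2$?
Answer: $-764368$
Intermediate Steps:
$u{\left(N \right)} = 2 N^{2}$ ($u{\left(N \right)} = N^{2} \cdot 2 = 2 N^{2}$)
$V{\left(H \right)} = -4 + H \left(H + 2 H^{2}\right)$
$\left(-346 + 389\right) \left(309 + V{\left(\left(5 - 2\right) \left(-4 - 3\right) \right)}\right) = \left(-346 + 389\right) \left(309 + \left(-4 + \left(\left(5 - 2\right) \left(-4 - 3\right)\right)^{2} + 2 \left(\left(5 - 2\right) \left(-4 - 3\right)\right)^{3}\right)\right) = 43 \left(309 + \left(-4 + \left(3 \left(-7\right)\right)^{2} + 2 \left(3 \left(-7\right)\right)^{3}\right)\right) = 43 \left(309 + \left(-4 + \left(-21\right)^{2} + 2 \left(-21\right)^{3}\right)\right) = 43 \left(309 + \left(-4 + 441 + 2 \left(-9261\right)\right)\right) = 43 \left(309 - 18085\right) = 43 \left(-17776\right) = -764368$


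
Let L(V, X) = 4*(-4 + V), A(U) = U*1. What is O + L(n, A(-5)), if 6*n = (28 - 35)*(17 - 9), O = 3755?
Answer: 11105/3 ≈ 3701.7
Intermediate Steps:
n = -28/3 (n = ((28 - 35)*(17 - 9))/6 = (-7*8)/6 = (1/6)*(-56) = -28/3 ≈ -9.3333)
A(U) = U
L(V, X) = -16 + 4*V
O + L(n, A(-5)) = 3755 + (-16 + 4*(-28/3)) = 3755 + (-16 - 112/3) = 3755 - 160/3 = 11105/3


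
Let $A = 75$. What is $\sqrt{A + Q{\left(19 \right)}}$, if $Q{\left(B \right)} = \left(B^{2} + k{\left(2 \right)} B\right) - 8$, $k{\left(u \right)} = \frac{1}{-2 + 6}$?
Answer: $\frac{\sqrt{1731}}{2} \approx 20.803$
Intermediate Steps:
$k{\left(u \right)} = \frac{1}{4}$
$Q{\left(B \right)} = -8 + B^{2} + \frac{B}{4}$ ($Q{\left(B \right)} = \left(B^{2} + \frac{B}{4}\right) - 8 = -8 + B^{2} + \frac{B}{4}$)
$\sqrt{A + Q{\left(19 \right)}} = \sqrt{75 + \left(-8 + 19^{2} + \frac{1}{4} \cdot 19\right)} = \sqrt{75 + \left(-8 + 361 + \frac{19}{4}\right)} = \sqrt{75 + \frac{1431}{4}} = \sqrt{\frac{1731}{4}} = \frac{\sqrt{1731}}{2}$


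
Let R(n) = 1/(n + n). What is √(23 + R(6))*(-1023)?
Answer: -341*√831/2 ≈ -4915.0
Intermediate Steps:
R(n) = 1/(2*n)
√(23 + R(6))*(-1023) = √(23 + (½)/6)*(-1023) = √(23 + (½)*(⅙))*(-1023) = √(23 + 1/12)*(-1023) = √(277/12)*(-1023) = (√831/6)*(-1023) = -341*√831/2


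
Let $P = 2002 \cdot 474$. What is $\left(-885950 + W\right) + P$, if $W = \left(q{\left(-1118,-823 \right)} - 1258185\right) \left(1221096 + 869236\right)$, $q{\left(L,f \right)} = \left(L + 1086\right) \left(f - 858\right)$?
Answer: $-2517581165478$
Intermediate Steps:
$P = 948948$
$q{\left(L,f \right)} = \left(-858 + f\right) \left(1086 + L\right)$ ($q{\left(L,f \right)} = \left(1086 + L\right) \left(-858 + f\right) = \left(-858 + f\right) \left(1086 + L\right)$)
$W = -2517581228476$ ($W = \left(\left(-931788 - -959244 + 1086 \left(-823\right) - -920114\right) - 1258185\right) \left(1221096 + 869236\right) = \left(\left(-931788 + 959244 - 893778 + 920114\right) - 1258185\right) 2090332 = \left(53792 - 1258185\right) 2090332 = \left(-1204393\right) 2090332 = -2517581228476$)
$\left(-885950 + W\right) + P = \left(-885950 - 2517581228476\right) + 948948 = -2517582114426 + 948948 = -2517581165478$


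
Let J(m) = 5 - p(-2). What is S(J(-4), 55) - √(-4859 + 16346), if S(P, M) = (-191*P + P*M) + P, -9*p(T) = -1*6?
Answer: -585 - √11487 ≈ -692.18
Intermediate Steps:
p(T) = ⅔ (p(T) = -(-1)*6/9 = -⅑*(-6) = ⅔)
J(m) = 13/3 (J(m) = 5 - 1*⅔ = 5 - ⅔ = 13/3)
S(P, M) = -190*P + M*P (S(P, M) = (-191*P + M*P) + P = -190*P + M*P)
S(J(-4), 55) - √(-4859 + 16346) = 13*(-190 + 55)/3 - √(-4859 + 16346) = (13/3)*(-135) - √11487 = -585 - √11487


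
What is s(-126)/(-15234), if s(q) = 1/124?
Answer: -1/1889016 ≈ -5.2938e-7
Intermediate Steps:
s(q) = 1/124
s(-126)/(-15234) = (1/124)/(-15234) = (1/124)*(-1/15234) = -1/1889016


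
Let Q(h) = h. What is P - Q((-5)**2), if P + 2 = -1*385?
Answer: -412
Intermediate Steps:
P = -387 (P = -2 - 1*385 = -2 - 385 = -387)
P - Q((-5)**2) = -387 - 1*(-5)**2 = -387 - 1*25 = -387 - 25 = -412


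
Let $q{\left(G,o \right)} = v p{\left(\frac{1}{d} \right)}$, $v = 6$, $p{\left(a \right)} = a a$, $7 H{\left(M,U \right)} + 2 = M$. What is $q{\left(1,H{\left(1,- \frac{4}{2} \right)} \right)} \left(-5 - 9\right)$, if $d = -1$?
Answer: $-84$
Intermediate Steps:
$H{\left(M,U \right)} = - \frac{2}{7} + \frac{M}{7}$
$p{\left(a \right)} = a^{2}$
$q{\left(G,o \right)} = 6$ ($q{\left(G,o \right)} = 6 \left(\frac{1}{-1}\right)^{2} = 6 \left(-1\right)^{2} = 6 \cdot 1 = 6$)
$q{\left(1,H{\left(1,- \frac{4}{2} \right)} \right)} \left(-5 - 9\right) = 6 \left(-5 - 9\right) = 6 \left(-14\right) = -84$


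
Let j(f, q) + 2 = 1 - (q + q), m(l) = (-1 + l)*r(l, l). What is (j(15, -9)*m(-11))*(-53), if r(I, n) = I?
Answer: -118932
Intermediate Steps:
m(l) = l*(-1 + l) (m(l) = (-1 + l)*l = l*(-1 + l))
j(f, q) = -1 - 2*q (j(f, q) = -2 + (1 - (q + q)) = -2 + (1 - 2*q) = -1 - 2*q)
(j(15, -9)*m(-11))*(-53) = ((-1 - 2*(-9))*(-11*(-1 - 11)))*(-53) = ((-1 + 18)*(-11*(-12)))*(-53) = (17*132)*(-53) = 2244*(-53) = -118932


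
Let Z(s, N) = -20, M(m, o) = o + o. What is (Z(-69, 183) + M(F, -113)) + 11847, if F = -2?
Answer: 11601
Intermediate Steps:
M(m, o) = 2*o
(Z(-69, 183) + M(F, -113)) + 11847 = (-20 + 2*(-113)) + 11847 = (-20 - 226) + 11847 = -246 + 11847 = 11601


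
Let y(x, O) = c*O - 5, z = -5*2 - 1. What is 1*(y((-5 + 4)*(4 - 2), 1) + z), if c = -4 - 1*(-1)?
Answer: -19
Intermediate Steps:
c = -3 (c = -4 + 1 = -3)
z = -11 (z = -10 - 1 = -11)
y(x, O) = -5 - 3*O (y(x, O) = -3*O - 5 = -5 - 3*O)
1*(y((-5 + 4)*(4 - 2), 1) + z) = 1*((-5 - 3*1) - 11) = 1*((-5 - 3) - 11) = 1*(-8 - 11) = 1*(-19) = -19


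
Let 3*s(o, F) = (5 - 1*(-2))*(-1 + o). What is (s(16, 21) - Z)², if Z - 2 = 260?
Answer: 51529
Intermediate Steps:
Z = 262 (Z = 2 + 260 = 262)
s(o, F) = -7/3 + 7*o/3 (s(o, F) = ((5 - 1*(-2))*(-1 + o))/3 = ((5 + 2)*(-1 + o))/3 = (7*(-1 + o))/3 = (-7 + 7*o)/3 = -7/3 + 7*o/3)
(s(16, 21) - Z)² = ((-7/3 + (7/3)*16) - 1*262)² = ((-7/3 + 112/3) - 262)² = (35 - 262)² = (-227)² = 51529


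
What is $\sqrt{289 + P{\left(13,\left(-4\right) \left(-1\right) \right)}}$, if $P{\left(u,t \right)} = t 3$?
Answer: $\sqrt{301} \approx 17.349$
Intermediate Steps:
$P{\left(u,t \right)} = 3 t$
$\sqrt{289 + P{\left(13,\left(-4\right) \left(-1\right) \right)}} = \sqrt{289 + 3 \left(\left(-4\right) \left(-1\right)\right)} = \sqrt{289 + 3 \cdot 4} = \sqrt{289 + 12} = \sqrt{301}$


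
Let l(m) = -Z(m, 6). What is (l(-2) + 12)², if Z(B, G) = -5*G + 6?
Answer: 1296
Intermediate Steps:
Z(B, G) = 6 - 5*G
l(m) = 24 (l(m) = -(6 - 5*6) = -(6 - 30) = -1*(-24) = 24)
(l(-2) + 12)² = (24 + 12)² = 36² = 1296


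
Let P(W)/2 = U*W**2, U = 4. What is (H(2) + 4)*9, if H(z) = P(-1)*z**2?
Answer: 324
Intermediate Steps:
P(W) = 8*W**2 (P(W) = 2*(4*W**2) = 8*W**2)
H(z) = 8*z**2 (H(z) = (8*(-1)**2)*z**2 = (8*1)*z**2 = 8*z**2)
(H(2) + 4)*9 = (8*2**2 + 4)*9 = (8*4 + 4)*9 = (32 + 4)*9 = 36*9 = 324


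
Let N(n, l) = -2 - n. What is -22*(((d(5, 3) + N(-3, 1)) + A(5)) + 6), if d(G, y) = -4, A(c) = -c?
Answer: 44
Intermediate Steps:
-22*(((d(5, 3) + N(-3, 1)) + A(5)) + 6) = -22*(((-4 + (-2 - 1*(-3))) - 1*5) + 6) = -22*(((-4 + (-2 + 3)) - 5) + 6) = -22*(((-4 + 1) - 5) + 6) = -22*((-3 - 5) + 6) = -22*(-8 + 6) = -22*(-2) = 44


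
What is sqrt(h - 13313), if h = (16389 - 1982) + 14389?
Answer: sqrt(15483) ≈ 124.43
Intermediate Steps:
h = 28796 (h = 14407 + 14389 = 28796)
sqrt(h - 13313) = sqrt(28796 - 13313) = sqrt(15483)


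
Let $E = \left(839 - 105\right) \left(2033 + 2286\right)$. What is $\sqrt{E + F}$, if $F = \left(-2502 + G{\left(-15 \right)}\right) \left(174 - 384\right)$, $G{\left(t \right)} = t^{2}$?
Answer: $2 \sqrt{912079} \approx 1910.1$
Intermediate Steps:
$E = 3170146$ ($E = 734 \cdot 4319 = 3170146$)
$F = 478170$ ($F = \left(-2502 + \left(-15\right)^{2}\right) \left(174 - 384\right) = \left(-2502 + 225\right) \left(-210\right) = \left(-2277\right) \left(-210\right) = 478170$)
$\sqrt{E + F} = \sqrt{3170146 + 478170} = \sqrt{3648316} = 2 \sqrt{912079}$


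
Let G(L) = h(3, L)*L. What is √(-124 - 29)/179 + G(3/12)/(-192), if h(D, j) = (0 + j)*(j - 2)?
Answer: 7/12288 + 3*I*√17/179 ≈ 0.00056966 + 0.069102*I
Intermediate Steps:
h(D, j) = j*(-2 + j)
G(L) = L²*(-2 + L) (G(L) = (L*(-2 + L))*L = L²*(-2 + L))
√(-124 - 29)/179 + G(3/12)/(-192) = √(-124 - 29)/179 + ((3/12)²*(-2 + 3/12))/(-192) = √(-153)*(1/179) + ((3*(1/12))²*(-2 + 3*(1/12)))*(-1/192) = (3*I*√17)*(1/179) + ((¼)²*(-2 + ¼))*(-1/192) = 3*I*√17/179 + ((1/16)*(-7/4))*(-1/192) = 3*I*√17/179 - 7/64*(-1/192) = 3*I*√17/179 + 7/12288 = 7/12288 + 3*I*√17/179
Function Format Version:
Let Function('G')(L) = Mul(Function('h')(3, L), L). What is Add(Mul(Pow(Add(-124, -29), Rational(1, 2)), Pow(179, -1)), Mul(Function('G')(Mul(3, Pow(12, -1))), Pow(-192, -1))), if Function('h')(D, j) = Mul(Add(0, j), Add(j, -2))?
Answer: Add(Rational(7, 12288), Mul(Rational(3, 179), I, Pow(17, Rational(1, 2)))) ≈ Add(0.00056966, Mul(0.069102, I))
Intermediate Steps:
Function('h')(D, j) = Mul(j, Add(-2, j))
Function('G')(L) = Mul(Pow(L, 2), Add(-2, L)) (Function('G')(L) = Mul(Mul(L, Add(-2, L)), L) = Mul(Pow(L, 2), Add(-2, L)))
Add(Mul(Pow(Add(-124, -29), Rational(1, 2)), Pow(179, -1)), Mul(Function('G')(Mul(3, Pow(12, -1))), Pow(-192, -1))) = Add(Mul(Pow(Add(-124, -29), Rational(1, 2)), Pow(179, -1)), Mul(Mul(Pow(Mul(3, Pow(12, -1)), 2), Add(-2, Mul(3, Pow(12, -1)))), Pow(-192, -1))) = Add(Mul(Pow(-153, Rational(1, 2)), Rational(1, 179)), Mul(Mul(Pow(Mul(3, Rational(1, 12)), 2), Add(-2, Mul(3, Rational(1, 12)))), Rational(-1, 192))) = Add(Mul(Mul(3, I, Pow(17, Rational(1, 2))), Rational(1, 179)), Mul(Mul(Pow(Rational(1, 4), 2), Add(-2, Rational(1, 4))), Rational(-1, 192))) = Add(Mul(Rational(3, 179), I, Pow(17, Rational(1, 2))), Mul(Mul(Rational(1, 16), Rational(-7, 4)), Rational(-1, 192))) = Add(Mul(Rational(3, 179), I, Pow(17, Rational(1, 2))), Mul(Rational(-7, 64), Rational(-1, 192))) = Add(Mul(Rational(3, 179), I, Pow(17, Rational(1, 2))), Rational(7, 12288)) = Add(Rational(7, 12288), Mul(Rational(3, 179), I, Pow(17, Rational(1, 2))))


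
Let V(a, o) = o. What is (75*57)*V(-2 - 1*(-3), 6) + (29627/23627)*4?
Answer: 606151058/23627 ≈ 25655.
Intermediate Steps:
(75*57)*V(-2 - 1*(-3), 6) + (29627/23627)*4 = (75*57)*6 + (29627/23627)*4 = 4275*6 + (29627*(1/23627))*4 = 25650 + (29627/23627)*4 = 25650 + 118508/23627 = 606151058/23627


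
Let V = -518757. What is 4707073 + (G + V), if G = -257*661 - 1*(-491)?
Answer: 4018930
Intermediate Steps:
G = -169386 (G = -169877 + 491 = -169386)
4707073 + (G + V) = 4707073 + (-169386 - 518757) = 4707073 - 688143 = 4018930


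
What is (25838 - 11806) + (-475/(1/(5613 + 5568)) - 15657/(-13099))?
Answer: -69384640700/13099 ≈ -5.2969e+6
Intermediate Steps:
(25838 - 11806) + (-475/(1/(5613 + 5568)) - 15657/(-13099)) = 14032 + (-475/(1/11181) - 15657*(-1/13099)) = 14032 + (-475/1/11181 + 15657/13099) = 14032 + (-475*11181 + 15657/13099) = 14032 + (-5310975 + 15657/13099) = 14032 - 69568445868/13099 = -69384640700/13099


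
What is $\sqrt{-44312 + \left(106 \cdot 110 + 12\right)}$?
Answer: $8 i \sqrt{510} \approx 180.67 i$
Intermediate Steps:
$\sqrt{-44312 + \left(106 \cdot 110 + 12\right)} = \sqrt{-44312 + \left(11660 + 12\right)} = \sqrt{-44312 + 11672} = \sqrt{-32640} = 8 i \sqrt{510}$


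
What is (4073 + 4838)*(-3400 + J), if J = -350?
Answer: -33416250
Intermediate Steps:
(4073 + 4838)*(-3400 + J) = (4073 + 4838)*(-3400 - 350) = 8911*(-3750) = -33416250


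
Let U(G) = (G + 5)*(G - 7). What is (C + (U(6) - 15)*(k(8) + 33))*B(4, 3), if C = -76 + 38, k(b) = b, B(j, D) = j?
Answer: -4416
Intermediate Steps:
U(G) = (-7 + G)*(5 + G) (U(G) = (5 + G)*(-7 + G) = (-7 + G)*(5 + G))
C = -38
(C + (U(6) - 15)*(k(8) + 33))*B(4, 3) = (-38 + ((-35 + 6² - 2*6) - 15)*(8 + 33))*4 = (-38 + ((-35 + 36 - 12) - 15)*41)*4 = (-38 + (-11 - 15)*41)*4 = (-38 - 26*41)*4 = (-38 - 1066)*4 = -1104*4 = -4416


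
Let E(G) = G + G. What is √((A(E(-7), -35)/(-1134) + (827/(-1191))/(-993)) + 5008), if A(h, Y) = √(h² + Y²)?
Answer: √(28018597480319412 - 34535599298*√29)/2365326 ≈ 70.767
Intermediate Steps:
E(G) = 2*G
A(h, Y) = √(Y² + h²)
√((A(E(-7), -35)/(-1134) + (827/(-1191))/(-993)) + 5008) = √((√((-35)² + (2*(-7))²)/(-1134) + (827/(-1191))/(-993)) + 5008) = √((√(1225 + (-14)²)*(-1/1134) + (827*(-1/1191))*(-1/993)) + 5008) = √((√(1225 + 196)*(-1/1134) - 827/1191*(-1/993)) + 5008) = √((√1421*(-1/1134) + 827/1182663) + 5008) = √(((7*√29)*(-1/1134) + 827/1182663) + 5008) = √((-√29/162 + 827/1182663) + 5008) = √((827/1182663 - √29/162) + 5008) = √(5922777131/1182663 - √29/162)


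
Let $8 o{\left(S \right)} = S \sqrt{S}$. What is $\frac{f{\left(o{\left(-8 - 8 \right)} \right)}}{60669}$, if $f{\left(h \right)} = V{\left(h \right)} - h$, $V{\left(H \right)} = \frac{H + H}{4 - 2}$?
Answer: $0$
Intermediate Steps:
$V{\left(H \right)} = H$ ($V{\left(H \right)} = \frac{2 H}{2} = 2 H \frac{1}{2} = H$)
$o{\left(S \right)} = \frac{S^{\frac{3}{2}}}{8}$ ($o{\left(S \right)} = \frac{S \sqrt{S}}{8} = \frac{S^{\frac{3}{2}}}{8}$)
$f{\left(h \right)} = 0$ ($f{\left(h \right)} = h - h = 0$)
$\frac{f{\left(o{\left(-8 - 8 \right)} \right)}}{60669} = \frac{0}{60669} = 0 \cdot \frac{1}{60669} = 0$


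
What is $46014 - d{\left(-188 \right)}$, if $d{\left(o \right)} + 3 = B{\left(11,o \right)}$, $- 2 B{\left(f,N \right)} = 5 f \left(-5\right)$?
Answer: $\frac{91759}{2} \approx 45880.0$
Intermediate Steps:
$B{\left(f,N \right)} = \frac{25 f}{2}$ ($B{\left(f,N \right)} = - \frac{5 f \left(-5\right)}{2} = - \frac{\left(-25\right) f}{2} = \frac{25 f}{2}$)
$d{\left(o \right)} = \frac{269}{2}$ ($d{\left(o \right)} = -3 + \frac{25}{2} \cdot 11 = -3 + \frac{275}{2} = \frac{269}{2}$)
$46014 - d{\left(-188 \right)} = 46014 - \frac{269}{2} = \frac{91759}{2}$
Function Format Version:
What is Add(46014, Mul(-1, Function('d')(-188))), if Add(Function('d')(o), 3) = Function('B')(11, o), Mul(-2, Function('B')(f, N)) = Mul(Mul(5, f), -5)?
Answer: Rational(91759, 2) ≈ 45880.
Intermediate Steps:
Function('B')(f, N) = Mul(Rational(25, 2), f) (Function('B')(f, N) = Mul(Rational(-1, 2), Mul(Mul(5, f), -5)) = Mul(Rational(-1, 2), Mul(-25, f)) = Mul(Rational(25, 2), f))
Function('d')(o) = Rational(269, 2) (Function('d')(o) = Add(-3, Mul(Rational(25, 2), 11)) = Add(-3, Rational(275, 2)) = Rational(269, 2))
Add(46014, Mul(-1, Function('d')(-188))) = Add(46014, Mul(-1, Rational(269, 2))) = Add(46014, Rational(-269, 2)) = Rational(91759, 2)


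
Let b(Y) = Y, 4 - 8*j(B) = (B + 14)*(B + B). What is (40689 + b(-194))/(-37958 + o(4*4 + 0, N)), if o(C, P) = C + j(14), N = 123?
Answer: -80990/76079 ≈ -1.0646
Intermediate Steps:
j(B) = 1/2 - B*(14 + B)/4 (j(B) = 1/2 - (B + 14)*(B + B)/8 = 1/2 - (14 + B)*2*B/8 = 1/2 - B*(14 + B)/4)
o(C, P) = -195/2 + C (o(C, P) = C + (1/2 - 7/2*14 - 1/4*14**2) = C + (1/2 - 49 - 1/4*196) = C + (1/2 - 49 - 49) = C - 195/2 = -195/2 + C)
(40689 + b(-194))/(-37958 + o(4*4 + 0, N)) = (40689 - 194)/(-37958 + (-195/2 + (4*4 + 0))) = 40495/(-37958 + (-195/2 + (16 + 0))) = 40495/(-37958 + (-195/2 + 16)) = 40495/(-37958 - 163/2) = 40495/(-76079/2) = 40495*(-2/76079) = -80990/76079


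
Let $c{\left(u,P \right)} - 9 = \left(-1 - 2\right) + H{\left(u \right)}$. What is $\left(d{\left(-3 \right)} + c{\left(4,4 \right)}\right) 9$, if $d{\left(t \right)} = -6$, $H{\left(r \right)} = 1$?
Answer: $9$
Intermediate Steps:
$c{\left(u,P \right)} = 7$ ($c{\left(u,P \right)} = 9 + \left(\left(-1 - 2\right) + 1\right) = 9 + \left(-3 + 1\right) = 9 - 2 = 7$)
$\left(d{\left(-3 \right)} + c{\left(4,4 \right)}\right) 9 = \left(-6 + 7\right) 9 = 1 \cdot 9 = 9$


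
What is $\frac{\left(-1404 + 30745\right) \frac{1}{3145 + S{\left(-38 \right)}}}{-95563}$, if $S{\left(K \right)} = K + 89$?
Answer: $- \frac{2257}{23493796} \approx -9.6068 \cdot 10^{-5}$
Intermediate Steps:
$S{\left(K \right)} = 89 + K$
$\frac{\left(-1404 + 30745\right) \frac{1}{3145 + S{\left(-38 \right)}}}{-95563} = \frac{\left(-1404 + 30745\right) \frac{1}{3145 + \left(89 - 38\right)}}{-95563} = \frac{29341}{3145 + 51} \left(- \frac{1}{95563}\right) = \frac{29341}{3196} \left(- \frac{1}{95563}\right) = - \frac{2257}{23493796}$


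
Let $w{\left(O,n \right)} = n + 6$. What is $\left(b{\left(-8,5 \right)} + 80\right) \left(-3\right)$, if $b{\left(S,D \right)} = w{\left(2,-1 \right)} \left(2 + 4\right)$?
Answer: $-330$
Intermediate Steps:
$w{\left(O,n \right)} = 6 + n$
$b{\left(S,D \right)} = 30$ ($b{\left(S,D \right)} = \left(6 - 1\right) \left(2 + 4\right) = 5 \cdot 6 = 30$)
$\left(b{\left(-8,5 \right)} + 80\right) \left(-3\right) = \left(30 + 80\right) \left(-3\right) = 110 \left(-3\right) = -330$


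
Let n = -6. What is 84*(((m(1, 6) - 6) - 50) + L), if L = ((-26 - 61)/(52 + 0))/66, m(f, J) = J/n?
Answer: -1369977/286 ≈ -4790.1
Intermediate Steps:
m(f, J) = -J/6 (m(f, J) = J/(-6) = J*(-1/6) = -J/6)
L = -29/1144 (L = -87/52*(1/66) = -87*1/52*(1/66) = -87/52*1/66 = -29/1144 ≈ -0.025350)
84*(((m(1, 6) - 6) - 50) + L) = 84*(((-1/6*6 - 6) - 50) - 29/1144) = 84*(((-1 - 6) - 50) - 29/1144) = 84*((-7 - 50) - 29/1144) = 84*(-57 - 29/1144) = 84*(-65237/1144) = -1369977/286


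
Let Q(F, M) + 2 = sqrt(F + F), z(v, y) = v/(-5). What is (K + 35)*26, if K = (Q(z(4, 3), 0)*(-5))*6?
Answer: 2470 - 312*I*sqrt(10) ≈ 2470.0 - 986.63*I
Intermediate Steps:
z(v, y) = -v/5 (z(v, y) = v*(-1/5) = -v/5)
Q(F, M) = -2 + sqrt(2)*sqrt(F) (Q(F, M) = -2 + sqrt(F + F) = -2 + sqrt(2*F) = -2 + sqrt(2)*sqrt(F))
K = 60 - 12*I*sqrt(10) (K = ((-2 + sqrt(2)*sqrt(-1/5*4))*(-5))*6 = ((-2 + sqrt(2)*sqrt(-4/5))*(-5))*6 = ((-2 + sqrt(2)*(2*I*sqrt(5)/5))*(-5))*6 = ((-2 + 2*I*sqrt(10)/5)*(-5))*6 = (10 - 2*I*sqrt(10))*6 = 60 - 12*I*sqrt(10) ≈ 60.0 - 37.947*I)
(K + 35)*26 = ((60 - 12*I*sqrt(10)) + 35)*26 = (95 - 12*I*sqrt(10))*26 = 2470 - 312*I*sqrt(10)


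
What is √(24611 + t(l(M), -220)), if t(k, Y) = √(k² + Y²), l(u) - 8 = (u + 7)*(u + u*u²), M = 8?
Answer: √(24611 + 4*√3813329) ≈ 180.06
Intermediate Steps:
l(u) = 8 + (7 + u)*(u + u³) (l(u) = 8 + (u + 7)*(u + u*u²) = 8 + (7 + u)*(u + u³))
t(k, Y) = √(Y² + k²)
√(24611 + t(l(M), -220)) = √(24611 + √((-220)² + (8 + 8² + 8⁴ + 7*8 + 7*8³)²)) = √(24611 + √(48400 + (8 + 64 + 4096 + 56 + 7*512)²)) = √(24611 + √(48400 + (8 + 64 + 4096 + 56 + 3584)²)) = √(24611 + √(48400 + 7808²)) = √(24611 + √(48400 + 60964864)) = √(24611 + √61013264) = √(24611 + 4*√3813329)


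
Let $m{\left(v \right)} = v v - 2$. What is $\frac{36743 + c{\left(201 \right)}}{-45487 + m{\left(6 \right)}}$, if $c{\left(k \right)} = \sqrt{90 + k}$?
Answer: $- \frac{36743}{45453} - \frac{\sqrt{291}}{45453} \approx -0.80875$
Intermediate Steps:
$m{\left(v \right)} = -2 + v^{2}$ ($m{\left(v \right)} = v^{2} - 2 = -2 + v^{2}$)
$\frac{36743 + c{\left(201 \right)}}{-45487 + m{\left(6 \right)}} = \frac{36743 + \sqrt{90 + 201}}{-45487 - \left(2 - 6^{2}\right)} = \frac{36743 + \sqrt{291}}{-45487 + \left(-2 + 36\right)} = \frac{36743 + \sqrt{291}}{-45487 + 34} = \frac{36743 + \sqrt{291}}{-45453} = \left(36743 + \sqrt{291}\right) \left(- \frac{1}{45453}\right) = - \frac{36743}{45453} - \frac{\sqrt{291}}{45453}$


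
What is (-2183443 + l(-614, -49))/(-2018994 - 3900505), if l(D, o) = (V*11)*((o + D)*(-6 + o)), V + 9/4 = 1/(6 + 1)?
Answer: 84802189/165745972 ≈ 0.51164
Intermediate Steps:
V = -59/28 (V = -9/4 + 1/(6 + 1) = -9/4 + 1/7 = -9/4 + ⅐ = -59/28 ≈ -2.1071)
l(D, o) = -649*(-6 + o)*(D + o)/28 (l(D, o) = (-59/28*11)*((o + D)*(-6 + o)) = -649*(D + o)*(-6 + o)/28 = -649*(-6 + o)*(D + o)/28)
(-2183443 + l(-614, -49))/(-2018994 - 3900505) = (-2183443 + (-649/28*(-49)² + (1947/14)*(-614) + (1947/14)*(-49) - 649/28*(-614)*(-49)))/(-2018994 - 3900505) = (-2183443 + (-649/28*2401 - 597729/7 - 13629/2 - 1394701/2))/(-5919499) = (-2183443 + (-222607/4 - 597729/7 - 13629/2 - 1394701/2))*(-1/5919499) = (-2183443 - 23665785/28)*(-1/5919499) = -84802189/28*(-1/5919499) = 84802189/165745972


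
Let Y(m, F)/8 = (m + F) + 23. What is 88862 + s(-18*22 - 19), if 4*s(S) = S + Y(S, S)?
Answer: 348577/4 ≈ 87144.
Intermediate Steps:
Y(m, F) = 184 + 8*F + 8*m (Y(m, F) = 8*((m + F) + 23) = 8*((F + m) + 23) = 8*(23 + F + m) = 184 + 8*F + 8*m)
s(S) = 46 + 17*S/4 (s(S) = (S + (184 + 8*S + 8*S))/4 = (S + (184 + 16*S))/4 = (184 + 17*S)/4 = 46 + 17*S/4)
88862 + s(-18*22 - 19) = 88862 + (46 + 17*(-18*22 - 19)/4) = 88862 + (46 + 17*(-396 - 19)/4) = 88862 + (46 + (17/4)*(-415)) = 88862 + (46 - 7055/4) = 88862 - 6871/4 = 348577/4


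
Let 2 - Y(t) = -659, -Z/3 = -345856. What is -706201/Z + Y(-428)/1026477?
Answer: -241404417143/355013229312 ≈ -0.67999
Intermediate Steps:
Z = 1037568 (Z = -3*(-345856) = 1037568)
Y(t) = 661 (Y(t) = 2 - 1*(-659) = 2 + 659 = 661)
-706201/Z + Y(-428)/1026477 = -706201/1037568 + 661/1026477 = -241404417143/355013229312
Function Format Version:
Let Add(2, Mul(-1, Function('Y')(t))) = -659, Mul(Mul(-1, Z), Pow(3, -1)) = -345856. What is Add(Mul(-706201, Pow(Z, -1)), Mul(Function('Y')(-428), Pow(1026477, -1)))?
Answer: Rational(-241404417143, 355013229312) ≈ -0.67999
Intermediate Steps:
Z = 1037568 (Z = Mul(-3, -345856) = 1037568)
Function('Y')(t) = 661 (Function('Y')(t) = Add(2, Mul(-1, -659)) = Add(2, 659) = 661)
Add(Mul(-706201, Pow(Z, -1)), Mul(Function('Y')(-428), Pow(1026477, -1))) = Add(Mul(-706201, Pow(1037568, -1)), Mul(661, Pow(1026477, -1))) = Add(Mul(-706201, Rational(1, 1037568)), Mul(661, Rational(1, 1026477))) = Add(Rational(-706201, 1037568), Rational(661, 1026477)) = Rational(-241404417143, 355013229312)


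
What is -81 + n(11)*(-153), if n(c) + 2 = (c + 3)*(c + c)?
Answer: -46899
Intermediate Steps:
n(c) = -2 + 2*c*(3 + c) (n(c) = -2 + (c + 3)*(c + c) = -2 + (3 + c)*(2*c) = -2 + 2*c*(3 + c))
-81 + n(11)*(-153) = -81 + (-2 + 2*11² + 6*11)*(-153) = -81 + (-2 + 2*121 + 66)*(-153) = -81 + (-2 + 242 + 66)*(-153) = -81 + 306*(-153) = -81 - 46818 = -46899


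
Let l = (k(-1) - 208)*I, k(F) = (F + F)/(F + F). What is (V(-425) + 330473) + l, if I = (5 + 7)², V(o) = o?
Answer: 300240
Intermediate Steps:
k(F) = 1 (k(F) = (2*F)/((2*F)) = (2*F)*(1/(2*F)) = 1)
I = 144 (I = 12² = 144)
l = -29808 (l = (1 - 208)*144 = -207*144 = -29808)
(V(-425) + 330473) + l = (-425 + 330473) - 29808 = 330048 - 29808 = 300240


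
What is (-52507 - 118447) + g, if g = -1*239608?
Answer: -410562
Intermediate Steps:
g = -239608
(-52507 - 118447) + g = (-52507 - 118447) - 239608 = -170954 - 239608 = -410562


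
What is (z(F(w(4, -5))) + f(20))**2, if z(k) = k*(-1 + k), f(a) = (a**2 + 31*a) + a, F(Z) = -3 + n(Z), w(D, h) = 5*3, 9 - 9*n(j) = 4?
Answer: 7211746084/6561 ≈ 1.0992e+6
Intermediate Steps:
n(j) = 5/9 (n(j) = 1 - 1/9*4 = 1 - 4/9 = 5/9)
w(D, h) = 15
F(Z) = -22/9 (F(Z) = -3 + 5/9 = -22/9)
f(a) = a**2 + 32*a
(z(F(w(4, -5))) + f(20))**2 = (-22*(-1 - 22/9)/9 + 20*(32 + 20))**2 = (-22/9*(-31/9) + 20*52)**2 = (682/81 + 1040)**2 = (84922/81)**2 = 7211746084/6561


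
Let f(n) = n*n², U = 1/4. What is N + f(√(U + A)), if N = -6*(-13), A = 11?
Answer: 78 + 135*√5/8 ≈ 115.73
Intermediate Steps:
U = ¼ ≈ 0.25000
f(n) = n³
N = 78
N + f(√(U + A)) = 78 + (√(¼ + 11))³ = 78 + (√(45/4))³ = 78 + (3*√5/2)³ = 78 + 135*√5/8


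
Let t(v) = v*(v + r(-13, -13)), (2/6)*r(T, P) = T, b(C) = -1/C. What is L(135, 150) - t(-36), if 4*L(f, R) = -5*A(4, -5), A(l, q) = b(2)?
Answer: -21595/8 ≈ -2699.4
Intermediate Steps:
A(l, q) = -1/2
r(T, P) = 3*T
L(f, R) = 5/8 (L(f, R) = (-5*(-1/2))/4 = (1/4)*(5/2) = 5/8)
t(v) = v*(-39 + v) (t(v) = v*(v + 3*(-13)) = v*(v - 39) = v*(-39 + v))
L(135, 150) - t(-36) = 5/8 - (-36)*(-39 - 36) = 5/8 - (-36)*(-75) = 5/8 - 1*2700 = 5/8 - 2700 = -21595/8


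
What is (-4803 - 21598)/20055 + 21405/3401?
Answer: 339487474/68207055 ≈ 4.9773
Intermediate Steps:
(-4803 - 21598)/20055 + 21405/3401 = -26401*1/20055 + 21405*(1/3401) = -26401/20055 + 21405/3401 = 339487474/68207055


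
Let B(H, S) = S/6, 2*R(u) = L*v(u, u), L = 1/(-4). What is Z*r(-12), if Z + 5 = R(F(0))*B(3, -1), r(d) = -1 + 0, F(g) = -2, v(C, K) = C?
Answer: 121/24 ≈ 5.0417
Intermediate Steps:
L = -¼ ≈ -0.25000
R(u) = -u/8 (R(u) = (-u/4)/2 = -u/8)
r(d) = -1
B(H, S) = S/6 (B(H, S) = S*(⅙) = S/6)
Z = -121/24 (Z = -5 + (-⅛*(-2))*((⅙)*(-1)) = -5 + (¼)*(-⅙) = -5 - 1/24 = -121/24 ≈ -5.0417)
Z*r(-12) = -121/24*(-1) = 121/24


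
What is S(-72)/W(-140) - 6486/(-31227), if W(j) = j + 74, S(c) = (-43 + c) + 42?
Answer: 902549/686994 ≈ 1.3138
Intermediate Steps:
S(c) = -1 + c
W(j) = 74 + j
S(-72)/W(-140) - 6486/(-31227) = (-1 - 72)/(74 - 140) - 6486/(-31227) = -73/(-66) - 6486*(-1/31227) = -73*(-1/66) + 2162/10409 = 73/66 + 2162/10409 = 902549/686994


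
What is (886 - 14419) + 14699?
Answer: 1166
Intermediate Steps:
(886 - 14419) + 14699 = -13533 + 14699 = 1166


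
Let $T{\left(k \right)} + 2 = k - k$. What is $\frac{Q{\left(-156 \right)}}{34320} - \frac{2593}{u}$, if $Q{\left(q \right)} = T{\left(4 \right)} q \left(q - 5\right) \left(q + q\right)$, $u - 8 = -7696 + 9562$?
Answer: $\frac{46924769}{103070} \approx 455.27$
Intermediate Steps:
$u = 1874$ ($u = 8 + \left(-7696 + 9562\right) = 8 + 1866 = 1874$)
$T{\left(k \right)} = -2$ ($T{\left(k \right)} = -2 + \left(k - k\right) = -2 + 0 = -2$)
$Q{\left(q \right)} = - 4 q^{2} \left(-5 + q\right)$ ($Q{\left(q \right)} = - 2 q \left(q - 5\right) \left(q + q\right) = - 2 q \left(-5 + q\right) 2 q = - 2 q 2 q \left(-5 + q\right) = - 4 q^{2} \left(-5 + q\right)$)
$\frac{Q{\left(-156 \right)}}{34320} - \frac{2593}{u} = \frac{4 \left(-156\right)^{2} \left(5 - -156\right)}{34320} - \frac{2593}{1874} = 4 \cdot 24336 \left(5 + 156\right) \frac{1}{34320} - \frac{2593}{1874} = 4 \cdot 24336 \cdot 161 \cdot \frac{1}{34320} - \frac{2593}{1874} = 15672384 \cdot \frac{1}{34320} - \frac{2593}{1874} = \frac{25116}{55} - \frac{2593}{1874} = \frac{46924769}{103070}$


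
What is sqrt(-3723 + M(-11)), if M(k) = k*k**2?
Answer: 19*I*sqrt(14) ≈ 71.092*I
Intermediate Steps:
M(k) = k**3
sqrt(-3723 + M(-11)) = sqrt(-3723 + (-11)**3) = sqrt(-3723 - 1331) = sqrt(-5054) = 19*I*sqrt(14)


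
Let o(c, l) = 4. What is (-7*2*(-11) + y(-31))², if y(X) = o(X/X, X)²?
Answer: 28900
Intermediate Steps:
y(X) = 16 (y(X) = 4² = 16)
(-7*2*(-11) + y(-31))² = (-7*2*(-11) + 16)² = (-14*(-11) + 16)² = (154 + 16)² = 170² = 28900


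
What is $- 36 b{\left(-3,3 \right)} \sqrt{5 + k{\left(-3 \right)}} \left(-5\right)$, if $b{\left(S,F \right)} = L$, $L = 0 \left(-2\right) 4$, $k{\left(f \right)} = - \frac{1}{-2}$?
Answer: $0$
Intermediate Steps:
$k{\left(f \right)} = \frac{1}{2}$ ($k{\left(f \right)} = \left(-1\right) \left(- \frac{1}{2}\right) = \frac{1}{2}$)
$L = 0$ ($L = 0 \cdot 4 = 0$)
$b{\left(S,F \right)} = 0$
$- 36 b{\left(-3,3 \right)} \sqrt{5 + k{\left(-3 \right)}} \left(-5\right) = \left(-36\right) 0 \sqrt{5 + \frac{1}{2}} \left(-5\right) = 0 \sqrt{\frac{11}{2}} \left(-5\right) = 0 \frac{\sqrt{22}}{2} \left(-5\right) = 0 \left(- \frac{5 \sqrt{22}}{2}\right) = 0$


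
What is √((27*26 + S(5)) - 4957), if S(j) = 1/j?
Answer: I*√106370/5 ≈ 65.229*I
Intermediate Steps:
S(j) = 1/j
√((27*26 + S(5)) - 4957) = √((27*26 + 1/5) - 4957) = √((702 + ⅕) - 4957) = √(3511/5 - 4957) = √(-21274/5) = I*√106370/5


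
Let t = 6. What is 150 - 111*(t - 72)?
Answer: 7476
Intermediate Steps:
150 - 111*(t - 72) = 150 - 111*(6 - 72) = 150 - 111*(-66) = 150 + 7326 = 7476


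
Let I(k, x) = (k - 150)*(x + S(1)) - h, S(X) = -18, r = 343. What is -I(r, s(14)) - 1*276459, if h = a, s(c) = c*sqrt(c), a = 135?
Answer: -272850 - 2702*sqrt(14) ≈ -2.8296e+5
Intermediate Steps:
s(c) = c**(3/2)
h = 135
I(k, x) = -135 + (-150 + k)*(-18 + x) (I(k, x) = (k - 150)*(x - 18) - 1*135 = (-150 + k)*(-18 + x) - 135 = -135 + (-150 + k)*(-18 + x))
-I(r, s(14)) - 1*276459 = -(2565 - 2100*sqrt(14) - 18*343 + 343*14**(3/2)) - 1*276459 = -(2565 - 2100*sqrt(14) - 6174 + 343*(14*sqrt(14))) - 276459 = -(2565 - 2100*sqrt(14) - 6174 + 4802*sqrt(14)) - 276459 = -(-3609 + 2702*sqrt(14)) - 276459 = (3609 - 2702*sqrt(14)) - 276459 = -272850 - 2702*sqrt(14)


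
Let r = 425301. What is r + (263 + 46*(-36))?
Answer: 423908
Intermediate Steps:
r + (263 + 46*(-36)) = 425301 + (263 + 46*(-36)) = 425301 + (263 - 1656) = 425301 - 1393 = 423908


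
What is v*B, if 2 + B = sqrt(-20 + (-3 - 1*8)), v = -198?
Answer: 396 - 198*I*sqrt(31) ≈ 396.0 - 1102.4*I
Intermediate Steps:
B = -2 + I*sqrt(31) (B = -2 + sqrt(-20 + (-3 - 1*8)) = -2 + sqrt(-20 + (-3 - 8)) = -2 + sqrt(-20 - 11) = -2 + sqrt(-31) = -2 + I*sqrt(31) ≈ -2.0 + 5.5678*I)
v*B = -198*(-2 + I*sqrt(31)) = 396 - 198*I*sqrt(31)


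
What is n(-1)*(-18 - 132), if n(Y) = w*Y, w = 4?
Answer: 600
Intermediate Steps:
n(Y) = 4*Y
n(-1)*(-18 - 132) = (4*(-1))*(-18 - 132) = -4*(-150) = 600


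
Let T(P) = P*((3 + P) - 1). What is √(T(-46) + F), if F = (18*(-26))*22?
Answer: 4*I*√517 ≈ 90.951*I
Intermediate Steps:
T(P) = P*(2 + P)
F = -10296 (F = -468*22 = -10296)
√(T(-46) + F) = √(-46*(2 - 46) - 10296) = √(-46*(-44) - 10296) = √(2024 - 10296) = √(-8272) = 4*I*√517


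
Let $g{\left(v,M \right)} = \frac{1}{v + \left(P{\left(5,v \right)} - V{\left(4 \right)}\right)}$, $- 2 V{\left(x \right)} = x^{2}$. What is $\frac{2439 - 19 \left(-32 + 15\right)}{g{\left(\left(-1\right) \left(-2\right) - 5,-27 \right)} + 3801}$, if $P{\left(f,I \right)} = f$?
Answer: $\frac{27620}{38011} \approx 0.72663$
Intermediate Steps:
$V{\left(x \right)} = - \frac{x^{2}}{2}$
$g{\left(v,M \right)} = \frac{1}{13 + v}$ ($g{\left(v,M \right)} = \frac{1}{v - \left(-5 - \frac{4^{2}}{2}\right)} = \frac{1}{v - \left(-5 - 8\right)} = \frac{1}{v + \left(5 - -8\right)} = \frac{1}{v + \left(5 + 8\right)} = \frac{1}{v + 13} = \frac{1}{13 + v}$)
$\frac{2439 - 19 \left(-32 + 15\right)}{g{\left(\left(-1\right) \left(-2\right) - 5,-27 \right)} + 3801} = \frac{2439 - 19 \left(-32 + 15\right)}{\frac{1}{13 - 3} + 3801} = \frac{2439 - -323}{\frac{1}{13 + \left(2 - 5\right)} + 3801} = \frac{2439 + 323}{\frac{1}{13 - 3} + 3801} = \frac{2762}{\frac{1}{10} + 3801} = \frac{2762}{\frac{38011}{10}} = 2762 \cdot \frac{10}{38011} = \frac{27620}{38011}$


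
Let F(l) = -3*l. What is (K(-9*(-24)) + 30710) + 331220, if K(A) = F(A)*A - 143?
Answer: 221819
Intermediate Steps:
K(A) = -143 - 3*A² (K(A) = (-3*A)*A - 143 = -3*A² - 143 = -143 - 3*A²)
(K(-9*(-24)) + 30710) + 331220 = ((-143 - 3*(-9*(-24))²) + 30710) + 331220 = ((-143 - 3*216²) + 30710) + 331220 = ((-143 - 3*46656) + 30710) + 331220 = ((-143 - 139968) + 30710) + 331220 = (-140111 + 30710) + 331220 = -109401 + 331220 = 221819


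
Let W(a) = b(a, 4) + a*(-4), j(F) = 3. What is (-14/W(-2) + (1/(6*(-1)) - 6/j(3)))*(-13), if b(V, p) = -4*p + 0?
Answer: 65/12 ≈ 5.4167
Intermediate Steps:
b(V, p) = -4*p
W(a) = -16 - 4*a (W(a) = -4*4 + a*(-4) = -16 - 4*a)
(-14/W(-2) + (1/(6*(-1)) - 6/j(3)))*(-13) = (-14/(-16 - 4*(-2)) + (1/(6*(-1)) - 6/3))*(-13) = (-14/(-16 + 8) + ((⅙)*(-1) - 6*⅓))*(-13) = (-14/(-8) + (-⅙ - 2))*(-13) = (-14*(-⅛) - 13/6)*(-13) = (7/4 - 13/6)*(-13) = -5/12*(-13) = 65/12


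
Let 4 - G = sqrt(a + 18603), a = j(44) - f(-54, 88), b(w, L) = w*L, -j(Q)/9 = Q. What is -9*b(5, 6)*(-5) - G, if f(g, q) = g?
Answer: 1346 + 3*sqrt(2029) ≈ 1481.1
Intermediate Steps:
j(Q) = -9*Q
b(w, L) = L*w
a = -342 (a = -9*44 - 1*(-54) = -396 + 54 = -342)
G = 4 - 3*sqrt(2029) (G = 4 - sqrt(-342 + 18603) = 4 - sqrt(18261) = 4 - 3*sqrt(2029) ≈ -131.13)
-9*b(5, 6)*(-5) - G = -54*5*(-5) - (4 - 3*sqrt(2029)) = -9*30*(-5) + (-4 + 3*sqrt(2029)) = -270*(-5) + (-4 + 3*sqrt(2029)) = 1350 + (-4 + 3*sqrt(2029)) = 1346 + 3*sqrt(2029)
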